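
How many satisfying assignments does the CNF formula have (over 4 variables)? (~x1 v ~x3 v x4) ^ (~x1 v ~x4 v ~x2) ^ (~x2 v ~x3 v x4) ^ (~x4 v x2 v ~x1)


Enumerate all 16 truth assignments over 4 variables.
Test each against every clause.
Satisfying assignments found: 9.

9


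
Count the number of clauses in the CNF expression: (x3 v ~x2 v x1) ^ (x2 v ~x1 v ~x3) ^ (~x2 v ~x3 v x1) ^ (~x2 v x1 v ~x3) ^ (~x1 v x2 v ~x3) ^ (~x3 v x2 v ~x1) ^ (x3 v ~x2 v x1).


Each group enclosed in parentheses joined by ^ is one clause.
Counting the conjuncts: 7 clauses.

7


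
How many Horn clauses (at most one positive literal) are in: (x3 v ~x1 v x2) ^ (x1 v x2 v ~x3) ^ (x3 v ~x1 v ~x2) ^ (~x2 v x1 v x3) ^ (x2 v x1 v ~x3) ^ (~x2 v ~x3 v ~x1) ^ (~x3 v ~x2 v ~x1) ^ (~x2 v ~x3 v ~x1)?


A Horn clause has at most one positive literal.
Clause 1: 2 positive lit(s) -> not Horn
Clause 2: 2 positive lit(s) -> not Horn
Clause 3: 1 positive lit(s) -> Horn
Clause 4: 2 positive lit(s) -> not Horn
Clause 5: 2 positive lit(s) -> not Horn
Clause 6: 0 positive lit(s) -> Horn
Clause 7: 0 positive lit(s) -> Horn
Clause 8: 0 positive lit(s) -> Horn
Total Horn clauses = 4.

4


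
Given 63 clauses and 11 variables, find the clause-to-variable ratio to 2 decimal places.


Clause-to-variable ratio = clauses / variables.
63 / 11 = 5.73.

5.73


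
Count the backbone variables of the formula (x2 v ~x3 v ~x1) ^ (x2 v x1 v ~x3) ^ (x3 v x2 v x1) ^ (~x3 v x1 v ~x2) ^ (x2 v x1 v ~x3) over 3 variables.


Find all satisfying assignments: 4 model(s).
Check which variables have the same value in every model.
No variable is fixed across all models.
Backbone size = 0.

0


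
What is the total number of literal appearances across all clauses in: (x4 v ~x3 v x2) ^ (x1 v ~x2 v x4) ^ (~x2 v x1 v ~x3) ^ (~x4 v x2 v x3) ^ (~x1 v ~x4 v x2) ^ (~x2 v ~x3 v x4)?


Clause lengths: 3, 3, 3, 3, 3, 3.
Sum = 3 + 3 + 3 + 3 + 3 + 3 = 18.

18


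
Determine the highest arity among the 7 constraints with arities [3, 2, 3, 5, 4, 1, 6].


The arities are: 3, 2, 3, 5, 4, 1, 6.
Scan for the maximum value.
Maximum arity = 6.

6


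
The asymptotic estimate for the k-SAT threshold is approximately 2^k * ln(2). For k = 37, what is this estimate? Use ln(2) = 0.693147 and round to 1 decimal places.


Using the asymptotic formula: threshold ~ 2^k * ln(2).
2^37 = 137438953472.
137438953472 * 0.693147 = 95265398282.3.

95265398282.3


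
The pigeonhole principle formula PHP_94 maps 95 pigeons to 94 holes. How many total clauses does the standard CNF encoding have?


The PHP encoding has two parts:
1) At-least-one-hole clauses: 95 (one per pigeon, each with 94 literals).
2) At-most-one-pigeon-per-hole clauses: 94 holes * C(95,2) = 94 * 4465 = 419710.
Total clauses = 95 + 419710 = 419805.

419805


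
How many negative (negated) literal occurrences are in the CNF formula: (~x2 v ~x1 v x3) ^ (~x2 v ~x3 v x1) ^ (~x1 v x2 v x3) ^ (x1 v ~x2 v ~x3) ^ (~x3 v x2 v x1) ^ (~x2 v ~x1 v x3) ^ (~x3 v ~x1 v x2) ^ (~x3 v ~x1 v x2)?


Scan each clause for negated literals.
Clause 1: 2 negative; Clause 2: 2 negative; Clause 3: 1 negative; Clause 4: 2 negative; Clause 5: 1 negative; Clause 6: 2 negative; Clause 7: 2 negative; Clause 8: 2 negative.
Total negative literal occurrences = 14.

14


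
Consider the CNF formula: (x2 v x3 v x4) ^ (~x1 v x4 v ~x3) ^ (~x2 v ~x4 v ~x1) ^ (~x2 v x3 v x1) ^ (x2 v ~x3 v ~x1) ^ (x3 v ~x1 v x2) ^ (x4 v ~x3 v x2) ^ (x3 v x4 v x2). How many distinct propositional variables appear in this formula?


Identify each distinct variable in the formula.
Variables found: x1, x2, x3, x4.
Total distinct variables = 4.

4


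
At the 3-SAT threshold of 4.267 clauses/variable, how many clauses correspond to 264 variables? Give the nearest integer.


The 3-SAT phase transition occurs at approximately 4.267 clauses per variable.
m = 4.267 * 264 = 1126.488.
Rounded to nearest integer: 1126.

1126


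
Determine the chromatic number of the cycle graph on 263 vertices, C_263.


An odd cycle cannot be 2-colored: alternating two colors around the cycle returns to the start with a conflict.
Since 263 is odd, three colors are required (and three suffice).
Chromatic number = 3.

3


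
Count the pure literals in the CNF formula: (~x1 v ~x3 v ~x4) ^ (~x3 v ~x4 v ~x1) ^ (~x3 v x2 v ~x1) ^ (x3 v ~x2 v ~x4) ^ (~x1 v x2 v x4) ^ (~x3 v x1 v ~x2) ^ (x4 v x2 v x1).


A pure literal appears in only one polarity across all clauses.
No pure literals found.
Count = 0.

0


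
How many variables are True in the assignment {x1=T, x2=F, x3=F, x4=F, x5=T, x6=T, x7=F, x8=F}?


The weight is the number of variables assigned True.
True variables: x1, x5, x6.
Weight = 3.

3


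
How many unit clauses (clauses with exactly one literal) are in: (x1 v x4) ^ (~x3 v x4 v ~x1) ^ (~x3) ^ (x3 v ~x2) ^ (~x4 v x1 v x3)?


A unit clause contains exactly one literal.
Unit clauses found: (~x3).
Count = 1.

1


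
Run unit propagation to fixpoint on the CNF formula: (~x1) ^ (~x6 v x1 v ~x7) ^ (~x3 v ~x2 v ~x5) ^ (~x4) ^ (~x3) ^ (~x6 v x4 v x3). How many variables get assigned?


Unit propagation repeatedly assigns the literal in any unit clause, then simplifies.
Assignments in order: x1 = F, x4 = F, x3 = F, x6 = F.
No further unit clauses remain.
Total variables assigned = 4.

4


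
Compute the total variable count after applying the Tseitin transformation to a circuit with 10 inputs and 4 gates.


The Tseitin transformation introduces one auxiliary variable per gate.
Total variables = inputs + gates = 10 + 4 = 14.

14


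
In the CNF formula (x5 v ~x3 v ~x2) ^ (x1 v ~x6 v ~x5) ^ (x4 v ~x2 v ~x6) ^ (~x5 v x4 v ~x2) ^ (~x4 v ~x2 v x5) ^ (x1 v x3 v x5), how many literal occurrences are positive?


Scan each clause for unnegated literals.
Clause 1: 1 positive; Clause 2: 1 positive; Clause 3: 1 positive; Clause 4: 1 positive; Clause 5: 1 positive; Clause 6: 3 positive.
Total positive literal occurrences = 8.

8


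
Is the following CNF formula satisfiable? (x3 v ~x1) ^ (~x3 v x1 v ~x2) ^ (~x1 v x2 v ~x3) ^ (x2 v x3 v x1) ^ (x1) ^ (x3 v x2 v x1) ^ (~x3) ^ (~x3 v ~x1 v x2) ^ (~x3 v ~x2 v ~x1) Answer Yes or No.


Check all 8 possible truth assignments.
Number of satisfying assignments found: 0.
The formula is unsatisfiable.

No


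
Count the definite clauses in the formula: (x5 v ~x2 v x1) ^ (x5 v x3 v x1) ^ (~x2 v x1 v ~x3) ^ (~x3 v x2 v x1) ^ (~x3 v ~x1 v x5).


A definite clause has exactly one positive literal.
Clause 1: 2 positive -> not definite
Clause 2: 3 positive -> not definite
Clause 3: 1 positive -> definite
Clause 4: 2 positive -> not definite
Clause 5: 1 positive -> definite
Definite clause count = 2.

2


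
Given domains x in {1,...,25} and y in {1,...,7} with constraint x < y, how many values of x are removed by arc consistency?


For the constraint x < y, x needs a supporting value in y's domain.
x can be at most 6 (one less than y's maximum).
Valid x values from domain: 6 out of 25.
Pruned = 25 - 6 = 19.

19


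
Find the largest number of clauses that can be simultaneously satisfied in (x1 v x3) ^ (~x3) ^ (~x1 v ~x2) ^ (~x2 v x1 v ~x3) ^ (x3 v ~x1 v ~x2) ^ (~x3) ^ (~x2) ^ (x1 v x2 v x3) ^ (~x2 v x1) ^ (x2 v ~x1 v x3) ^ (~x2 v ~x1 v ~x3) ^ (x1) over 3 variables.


Enumerate all 8 truth assignments.
For each, count how many of the 12 clauses are satisfied.
The formula is not fully satisfiable, so the maximum is below 12.
Maximum simultaneously satisfiable clauses = 11.

11


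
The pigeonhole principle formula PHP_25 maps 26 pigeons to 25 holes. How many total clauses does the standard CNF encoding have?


The PHP encoding has two parts:
1) At-least-one-hole clauses: 26 (one per pigeon, each with 25 literals).
2) At-most-one-pigeon-per-hole clauses: 25 holes * C(26,2) = 25 * 325 = 8125.
Total clauses = 26 + 8125 = 8151.

8151


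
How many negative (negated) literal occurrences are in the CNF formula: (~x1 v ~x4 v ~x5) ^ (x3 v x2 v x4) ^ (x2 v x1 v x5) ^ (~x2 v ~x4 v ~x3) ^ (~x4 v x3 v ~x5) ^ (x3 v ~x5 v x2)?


Scan each clause for negated literals.
Clause 1: 3 negative; Clause 2: 0 negative; Clause 3: 0 negative; Clause 4: 3 negative; Clause 5: 2 negative; Clause 6: 1 negative.
Total negative literal occurrences = 9.

9


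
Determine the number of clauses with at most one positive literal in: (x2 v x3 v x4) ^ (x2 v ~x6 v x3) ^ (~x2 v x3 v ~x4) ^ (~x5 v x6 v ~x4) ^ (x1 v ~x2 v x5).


A Horn clause has at most one positive literal.
Clause 1: 3 positive lit(s) -> not Horn
Clause 2: 2 positive lit(s) -> not Horn
Clause 3: 1 positive lit(s) -> Horn
Clause 4: 1 positive lit(s) -> Horn
Clause 5: 2 positive lit(s) -> not Horn
Total Horn clauses = 2.

2


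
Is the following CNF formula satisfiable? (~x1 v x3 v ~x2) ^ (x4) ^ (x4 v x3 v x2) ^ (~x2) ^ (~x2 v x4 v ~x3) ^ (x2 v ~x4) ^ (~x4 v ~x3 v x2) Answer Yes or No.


Check all 16 possible truth assignments.
Number of satisfying assignments found: 0.
The formula is unsatisfiable.

No


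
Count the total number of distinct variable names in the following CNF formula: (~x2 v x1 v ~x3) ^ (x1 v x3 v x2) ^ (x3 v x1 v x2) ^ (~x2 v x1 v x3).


Identify each distinct variable in the formula.
Variables found: x1, x2, x3.
Total distinct variables = 3.

3


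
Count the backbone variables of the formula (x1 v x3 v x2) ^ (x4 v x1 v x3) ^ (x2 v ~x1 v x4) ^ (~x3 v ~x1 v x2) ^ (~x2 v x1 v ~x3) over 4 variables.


Find all satisfying assignments: 8 model(s).
Check which variables have the same value in every model.
No variable is fixed across all models.
Backbone size = 0.

0


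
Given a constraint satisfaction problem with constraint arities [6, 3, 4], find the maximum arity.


The arities are: 6, 3, 4.
Scan for the maximum value.
Maximum arity = 6.

6


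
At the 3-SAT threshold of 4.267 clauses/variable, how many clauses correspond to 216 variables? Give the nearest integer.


The 3-SAT phase transition occurs at approximately 4.267 clauses per variable.
m = 4.267 * 216 = 921.672.
Rounded to nearest integer: 922.

922


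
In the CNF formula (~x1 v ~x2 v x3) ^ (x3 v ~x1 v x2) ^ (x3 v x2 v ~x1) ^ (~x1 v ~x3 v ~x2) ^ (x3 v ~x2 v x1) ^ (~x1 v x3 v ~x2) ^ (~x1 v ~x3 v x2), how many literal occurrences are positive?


Scan each clause for unnegated literals.
Clause 1: 1 positive; Clause 2: 2 positive; Clause 3: 2 positive; Clause 4: 0 positive; Clause 5: 2 positive; Clause 6: 1 positive; Clause 7: 1 positive.
Total positive literal occurrences = 9.

9


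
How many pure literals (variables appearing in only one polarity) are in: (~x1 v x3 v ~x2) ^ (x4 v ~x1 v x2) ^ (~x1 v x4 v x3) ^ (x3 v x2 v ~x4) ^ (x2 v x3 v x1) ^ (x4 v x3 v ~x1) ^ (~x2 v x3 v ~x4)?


A pure literal appears in only one polarity across all clauses.
Pure literals: x3 (positive only).
Count = 1.

1


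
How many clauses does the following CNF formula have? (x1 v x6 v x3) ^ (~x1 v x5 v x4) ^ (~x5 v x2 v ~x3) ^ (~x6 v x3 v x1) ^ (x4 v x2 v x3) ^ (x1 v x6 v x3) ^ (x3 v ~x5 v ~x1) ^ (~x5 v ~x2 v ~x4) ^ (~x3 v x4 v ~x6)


Each group enclosed in parentheses joined by ^ is one clause.
Counting the conjuncts: 9 clauses.

9


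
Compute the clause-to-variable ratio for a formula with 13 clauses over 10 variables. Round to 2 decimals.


Clause-to-variable ratio = clauses / variables.
13 / 10 = 1.3.

1.3


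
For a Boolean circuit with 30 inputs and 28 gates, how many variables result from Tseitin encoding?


The Tseitin transformation introduces one auxiliary variable per gate.
Total variables = inputs + gates = 30 + 28 = 58.

58


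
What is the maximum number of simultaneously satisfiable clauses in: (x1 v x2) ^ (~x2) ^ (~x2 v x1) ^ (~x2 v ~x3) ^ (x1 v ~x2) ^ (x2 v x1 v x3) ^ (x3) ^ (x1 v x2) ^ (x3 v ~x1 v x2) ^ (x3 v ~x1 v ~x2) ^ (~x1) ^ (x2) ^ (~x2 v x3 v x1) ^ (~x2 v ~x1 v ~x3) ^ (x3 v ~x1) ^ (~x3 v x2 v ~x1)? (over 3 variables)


Enumerate all 8 truth assignments.
For each, count how many of the 16 clauses are satisfied.
The formula is not fully satisfiable, so the maximum is below 16.
Maximum simultaneously satisfiable clauses = 13.

13


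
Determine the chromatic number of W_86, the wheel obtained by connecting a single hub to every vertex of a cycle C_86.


W_86 consists of the cycle C_86 together with a hub vertex adjacent to every cycle vertex.
The cycle C_86 needs 2 colors (even cycle -> 2).
The hub is adjacent to every cycle vertex, so it must receive a new color distinct from all of them.
Chromatic number = 2 + 1 = 3.

3


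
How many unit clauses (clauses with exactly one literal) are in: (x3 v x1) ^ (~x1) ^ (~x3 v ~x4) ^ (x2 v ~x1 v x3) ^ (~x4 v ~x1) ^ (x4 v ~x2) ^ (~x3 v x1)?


A unit clause contains exactly one literal.
Unit clauses found: (~x1).
Count = 1.

1


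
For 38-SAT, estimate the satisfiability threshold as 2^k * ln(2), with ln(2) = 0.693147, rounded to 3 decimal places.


Using the asymptotic formula: threshold ~ 2^k * ln(2).
2^38 = 274877906944.
274877906944 * 0.693147 = 190530796564.513.

190530796564.513


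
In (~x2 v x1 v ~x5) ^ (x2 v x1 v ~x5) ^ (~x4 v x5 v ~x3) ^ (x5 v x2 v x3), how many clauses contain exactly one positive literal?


A definite clause has exactly one positive literal.
Clause 1: 1 positive -> definite
Clause 2: 2 positive -> not definite
Clause 3: 1 positive -> definite
Clause 4: 3 positive -> not definite
Definite clause count = 2.

2


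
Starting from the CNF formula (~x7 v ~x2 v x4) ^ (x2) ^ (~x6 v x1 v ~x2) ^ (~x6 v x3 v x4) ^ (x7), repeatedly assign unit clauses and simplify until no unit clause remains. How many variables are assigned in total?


Unit propagation repeatedly assigns the literal in any unit clause, then simplifies.
Assignments in order: x2 = T, x7 = T, x4 = T.
No further unit clauses remain.
Total variables assigned = 3.

3


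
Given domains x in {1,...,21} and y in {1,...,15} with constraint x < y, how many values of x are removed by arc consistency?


For the constraint x < y, x needs a supporting value in y's domain.
x can be at most 14 (one less than y's maximum).
Valid x values from domain: 14 out of 21.
Pruned = 21 - 14 = 7.

7


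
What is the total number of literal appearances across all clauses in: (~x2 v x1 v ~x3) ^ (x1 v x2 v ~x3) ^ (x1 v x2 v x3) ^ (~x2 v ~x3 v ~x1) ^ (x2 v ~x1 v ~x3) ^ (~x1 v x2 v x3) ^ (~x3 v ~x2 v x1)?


Clause lengths: 3, 3, 3, 3, 3, 3, 3.
Sum = 3 + 3 + 3 + 3 + 3 + 3 + 3 = 21.

21


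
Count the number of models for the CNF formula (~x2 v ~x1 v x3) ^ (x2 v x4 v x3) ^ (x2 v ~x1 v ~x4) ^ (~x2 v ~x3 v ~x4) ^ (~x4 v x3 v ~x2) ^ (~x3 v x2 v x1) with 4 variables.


Enumerate all 16 truth assignments over 4 variables.
Test each against every clause.
Satisfying assignments found: 5.

5


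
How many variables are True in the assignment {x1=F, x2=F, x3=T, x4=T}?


The weight is the number of variables assigned True.
True variables: x3, x4.
Weight = 2.

2


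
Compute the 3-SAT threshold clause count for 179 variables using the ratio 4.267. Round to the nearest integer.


The 3-SAT phase transition occurs at approximately 4.267 clauses per variable.
m = 4.267 * 179 = 763.793.
Rounded to nearest integer: 764.

764


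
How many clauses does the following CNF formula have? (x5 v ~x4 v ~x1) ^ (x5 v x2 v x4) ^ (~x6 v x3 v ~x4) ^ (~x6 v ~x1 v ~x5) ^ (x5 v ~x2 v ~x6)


Each group enclosed in parentheses joined by ^ is one clause.
Counting the conjuncts: 5 clauses.

5


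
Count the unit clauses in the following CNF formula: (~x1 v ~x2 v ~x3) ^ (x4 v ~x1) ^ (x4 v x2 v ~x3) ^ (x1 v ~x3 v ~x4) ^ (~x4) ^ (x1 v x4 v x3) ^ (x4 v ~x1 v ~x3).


A unit clause contains exactly one literal.
Unit clauses found: (~x4).
Count = 1.

1


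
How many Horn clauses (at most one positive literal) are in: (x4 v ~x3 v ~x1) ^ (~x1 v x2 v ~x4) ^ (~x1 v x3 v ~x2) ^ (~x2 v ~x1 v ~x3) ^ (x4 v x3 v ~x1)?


A Horn clause has at most one positive literal.
Clause 1: 1 positive lit(s) -> Horn
Clause 2: 1 positive lit(s) -> Horn
Clause 3: 1 positive lit(s) -> Horn
Clause 4: 0 positive lit(s) -> Horn
Clause 5: 2 positive lit(s) -> not Horn
Total Horn clauses = 4.

4


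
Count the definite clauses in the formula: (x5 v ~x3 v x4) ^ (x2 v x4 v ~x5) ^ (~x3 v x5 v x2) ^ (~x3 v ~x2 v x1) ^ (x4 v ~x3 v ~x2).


A definite clause has exactly one positive literal.
Clause 1: 2 positive -> not definite
Clause 2: 2 positive -> not definite
Clause 3: 2 positive -> not definite
Clause 4: 1 positive -> definite
Clause 5: 1 positive -> definite
Definite clause count = 2.

2


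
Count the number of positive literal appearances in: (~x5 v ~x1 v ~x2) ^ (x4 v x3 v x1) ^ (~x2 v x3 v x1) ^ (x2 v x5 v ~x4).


Scan each clause for unnegated literals.
Clause 1: 0 positive; Clause 2: 3 positive; Clause 3: 2 positive; Clause 4: 2 positive.
Total positive literal occurrences = 7.

7


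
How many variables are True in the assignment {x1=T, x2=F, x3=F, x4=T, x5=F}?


The weight is the number of variables assigned True.
True variables: x1, x4.
Weight = 2.

2


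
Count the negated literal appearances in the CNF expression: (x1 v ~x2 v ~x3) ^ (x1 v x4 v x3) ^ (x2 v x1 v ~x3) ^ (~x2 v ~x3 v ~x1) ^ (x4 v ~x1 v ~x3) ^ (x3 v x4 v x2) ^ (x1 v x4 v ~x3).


Scan each clause for negated literals.
Clause 1: 2 negative; Clause 2: 0 negative; Clause 3: 1 negative; Clause 4: 3 negative; Clause 5: 2 negative; Clause 6: 0 negative; Clause 7: 1 negative.
Total negative literal occurrences = 9.

9


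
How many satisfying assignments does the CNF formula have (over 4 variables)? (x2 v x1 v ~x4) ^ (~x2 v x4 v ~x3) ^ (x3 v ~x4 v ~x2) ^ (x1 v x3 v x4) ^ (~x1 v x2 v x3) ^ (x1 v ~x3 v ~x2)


Enumerate all 16 truth assignments over 4 variables.
Test each against every clause.
Satisfying assignments found: 5.

5


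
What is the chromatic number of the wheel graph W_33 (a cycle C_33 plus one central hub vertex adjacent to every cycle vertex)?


W_33 consists of the cycle C_33 together with a hub vertex adjacent to every cycle vertex.
The cycle C_33 needs 3 colors (odd cycle -> 3).
The hub is adjacent to every cycle vertex, so it must receive a new color distinct from all of them.
Chromatic number = 3 + 1 = 4.

4


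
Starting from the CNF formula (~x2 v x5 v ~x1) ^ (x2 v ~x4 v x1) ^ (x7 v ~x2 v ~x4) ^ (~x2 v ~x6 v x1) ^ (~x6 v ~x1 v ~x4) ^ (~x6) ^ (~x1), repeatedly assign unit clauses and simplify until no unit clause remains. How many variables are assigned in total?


Unit propagation repeatedly assigns the literal in any unit clause, then simplifies.
Assignments in order: x6 = F, x1 = F.
No further unit clauses remain.
Total variables assigned = 2.

2


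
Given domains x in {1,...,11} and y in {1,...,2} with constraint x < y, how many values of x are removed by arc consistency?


For the constraint x < y, x needs a supporting value in y's domain.
x can be at most 1 (one less than y's maximum).
Valid x values from domain: 1 out of 11.
Pruned = 11 - 1 = 10.

10


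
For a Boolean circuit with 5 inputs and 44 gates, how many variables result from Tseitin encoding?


The Tseitin transformation introduces one auxiliary variable per gate.
Total variables = inputs + gates = 5 + 44 = 49.

49


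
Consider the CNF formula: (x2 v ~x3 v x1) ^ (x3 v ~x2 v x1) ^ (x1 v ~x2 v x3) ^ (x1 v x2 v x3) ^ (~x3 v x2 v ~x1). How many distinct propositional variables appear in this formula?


Identify each distinct variable in the formula.
Variables found: x1, x2, x3.
Total distinct variables = 3.

3


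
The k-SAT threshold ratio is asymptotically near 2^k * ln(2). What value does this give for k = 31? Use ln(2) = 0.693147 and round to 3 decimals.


Using the asymptotic formula: threshold ~ 2^k * ln(2).
2^31 = 2147483648.
2147483648 * 0.693147 = 1488521848.16.

1488521848.16


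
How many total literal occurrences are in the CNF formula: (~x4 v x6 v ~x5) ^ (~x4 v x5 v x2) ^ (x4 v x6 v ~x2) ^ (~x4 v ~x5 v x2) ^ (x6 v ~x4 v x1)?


Clause lengths: 3, 3, 3, 3, 3.
Sum = 3 + 3 + 3 + 3 + 3 = 15.

15


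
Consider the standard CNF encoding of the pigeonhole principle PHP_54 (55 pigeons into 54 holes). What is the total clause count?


The PHP encoding has two parts:
1) At-least-one-hole clauses: 55 (one per pigeon, each with 54 literals).
2) At-most-one-pigeon-per-hole clauses: 54 holes * C(55,2) = 54 * 1485 = 80190.
Total clauses = 55 + 80190 = 80245.

80245


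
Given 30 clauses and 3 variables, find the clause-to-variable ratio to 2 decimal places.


Clause-to-variable ratio = clauses / variables.
30 / 3 = 10.0.

10.0


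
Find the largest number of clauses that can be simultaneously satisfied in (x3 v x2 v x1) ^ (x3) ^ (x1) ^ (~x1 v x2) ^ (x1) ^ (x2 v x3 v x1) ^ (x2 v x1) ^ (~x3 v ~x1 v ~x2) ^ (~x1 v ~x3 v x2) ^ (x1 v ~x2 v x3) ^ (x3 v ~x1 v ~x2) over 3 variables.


Enumerate all 8 truth assignments.
For each, count how many of the 11 clauses are satisfied.
The formula is not fully satisfiable, so the maximum is below 11.
Maximum simultaneously satisfiable clauses = 10.

10


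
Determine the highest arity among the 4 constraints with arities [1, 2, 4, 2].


The arities are: 1, 2, 4, 2.
Scan for the maximum value.
Maximum arity = 4.

4


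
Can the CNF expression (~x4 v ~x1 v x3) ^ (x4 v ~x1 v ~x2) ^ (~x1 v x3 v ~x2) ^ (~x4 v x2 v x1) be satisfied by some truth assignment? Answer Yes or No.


Check all 16 possible truth assignments.
Number of satisfying assignments found: 10.
The formula is satisfiable.

Yes


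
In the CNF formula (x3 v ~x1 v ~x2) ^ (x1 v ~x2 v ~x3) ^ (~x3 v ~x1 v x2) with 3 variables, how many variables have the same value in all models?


Find all satisfying assignments: 5 model(s).
Check which variables have the same value in every model.
No variable is fixed across all models.
Backbone size = 0.

0


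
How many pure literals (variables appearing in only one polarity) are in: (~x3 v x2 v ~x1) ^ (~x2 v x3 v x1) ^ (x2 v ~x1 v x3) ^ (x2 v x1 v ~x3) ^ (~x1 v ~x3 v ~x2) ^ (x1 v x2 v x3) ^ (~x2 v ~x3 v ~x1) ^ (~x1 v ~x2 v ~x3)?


A pure literal appears in only one polarity across all clauses.
No pure literals found.
Count = 0.

0


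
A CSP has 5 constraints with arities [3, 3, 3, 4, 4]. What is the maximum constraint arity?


The arities are: 3, 3, 3, 4, 4.
Scan for the maximum value.
Maximum arity = 4.

4


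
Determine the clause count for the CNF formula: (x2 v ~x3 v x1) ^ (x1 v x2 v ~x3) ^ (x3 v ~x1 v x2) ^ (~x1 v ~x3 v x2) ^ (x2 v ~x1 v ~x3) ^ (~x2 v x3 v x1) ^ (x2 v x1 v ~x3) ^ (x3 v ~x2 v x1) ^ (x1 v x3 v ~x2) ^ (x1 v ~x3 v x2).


Each group enclosed in parentheses joined by ^ is one clause.
Counting the conjuncts: 10 clauses.

10


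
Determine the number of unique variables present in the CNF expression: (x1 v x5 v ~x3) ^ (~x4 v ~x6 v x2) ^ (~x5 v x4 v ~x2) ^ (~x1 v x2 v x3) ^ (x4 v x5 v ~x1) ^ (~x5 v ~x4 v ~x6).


Identify each distinct variable in the formula.
Variables found: x1, x2, x3, x4, x5, x6.
Total distinct variables = 6.

6


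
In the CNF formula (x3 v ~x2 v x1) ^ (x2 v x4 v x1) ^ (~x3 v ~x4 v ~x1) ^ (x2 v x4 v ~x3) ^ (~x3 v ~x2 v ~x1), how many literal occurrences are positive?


Scan each clause for unnegated literals.
Clause 1: 2 positive; Clause 2: 3 positive; Clause 3: 0 positive; Clause 4: 2 positive; Clause 5: 0 positive.
Total positive literal occurrences = 7.

7


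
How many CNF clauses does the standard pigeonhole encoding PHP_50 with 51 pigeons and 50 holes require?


The PHP encoding has two parts:
1) At-least-one-hole clauses: 51 (one per pigeon, each with 50 literals).
2) At-most-one-pigeon-per-hole clauses: 50 holes * C(51,2) = 50 * 1275 = 63750.
Total clauses = 51 + 63750 = 63801.

63801


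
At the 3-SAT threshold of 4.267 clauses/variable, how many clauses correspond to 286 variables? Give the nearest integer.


The 3-SAT phase transition occurs at approximately 4.267 clauses per variable.
m = 4.267 * 286 = 1220.362.
Rounded to nearest integer: 1220.

1220


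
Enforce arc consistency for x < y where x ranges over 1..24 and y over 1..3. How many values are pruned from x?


For the constraint x < y, x needs a supporting value in y's domain.
x can be at most 2 (one less than y's maximum).
Valid x values from domain: 2 out of 24.
Pruned = 24 - 2 = 22.

22


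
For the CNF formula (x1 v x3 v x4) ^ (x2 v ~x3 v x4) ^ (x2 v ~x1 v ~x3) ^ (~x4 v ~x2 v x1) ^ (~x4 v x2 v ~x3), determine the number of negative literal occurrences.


Scan each clause for negated literals.
Clause 1: 0 negative; Clause 2: 1 negative; Clause 3: 2 negative; Clause 4: 2 negative; Clause 5: 2 negative.
Total negative literal occurrences = 7.

7


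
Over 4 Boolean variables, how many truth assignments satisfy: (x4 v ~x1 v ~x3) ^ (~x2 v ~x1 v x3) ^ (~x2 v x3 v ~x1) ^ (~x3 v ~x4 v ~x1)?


Enumerate all 16 truth assignments over 4 variables.
Test each against every clause.
Satisfying assignments found: 10.

10


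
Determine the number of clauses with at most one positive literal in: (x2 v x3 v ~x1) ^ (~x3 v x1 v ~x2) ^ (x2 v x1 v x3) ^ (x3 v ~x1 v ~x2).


A Horn clause has at most one positive literal.
Clause 1: 2 positive lit(s) -> not Horn
Clause 2: 1 positive lit(s) -> Horn
Clause 3: 3 positive lit(s) -> not Horn
Clause 4: 1 positive lit(s) -> Horn
Total Horn clauses = 2.

2


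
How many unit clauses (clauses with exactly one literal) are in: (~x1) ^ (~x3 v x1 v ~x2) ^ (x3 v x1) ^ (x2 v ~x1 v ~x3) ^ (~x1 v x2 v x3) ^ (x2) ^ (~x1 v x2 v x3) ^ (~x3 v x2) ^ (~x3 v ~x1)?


A unit clause contains exactly one literal.
Unit clauses found: (~x1), (x2).
Count = 2.

2


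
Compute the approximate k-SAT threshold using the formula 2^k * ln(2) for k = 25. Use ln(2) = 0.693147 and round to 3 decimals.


Using the asymptotic formula: threshold ~ 2^k * ln(2).
2^25 = 33554432.
33554432 * 0.693147 = 23258153.878.

23258153.878


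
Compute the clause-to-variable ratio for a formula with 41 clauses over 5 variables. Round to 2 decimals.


Clause-to-variable ratio = clauses / variables.
41 / 5 = 8.2.

8.2


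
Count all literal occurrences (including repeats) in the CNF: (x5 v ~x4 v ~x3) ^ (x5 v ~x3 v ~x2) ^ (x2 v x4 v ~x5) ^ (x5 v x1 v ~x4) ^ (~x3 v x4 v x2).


Clause lengths: 3, 3, 3, 3, 3.
Sum = 3 + 3 + 3 + 3 + 3 = 15.

15


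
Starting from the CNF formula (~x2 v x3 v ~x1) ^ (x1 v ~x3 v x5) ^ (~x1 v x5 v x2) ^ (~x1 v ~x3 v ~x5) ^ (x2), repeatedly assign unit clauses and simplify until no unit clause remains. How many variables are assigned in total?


Unit propagation repeatedly assigns the literal in any unit clause, then simplifies.
Assignments in order: x2 = T.
No further unit clauses remain.
Total variables assigned = 1.

1


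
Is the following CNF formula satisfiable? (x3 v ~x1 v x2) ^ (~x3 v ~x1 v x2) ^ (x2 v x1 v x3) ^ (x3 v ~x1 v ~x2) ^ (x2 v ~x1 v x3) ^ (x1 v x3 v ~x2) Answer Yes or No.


Check all 8 possible truth assignments.
Number of satisfying assignments found: 3.
The formula is satisfiable.

Yes


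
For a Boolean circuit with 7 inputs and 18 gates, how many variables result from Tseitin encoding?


The Tseitin transformation introduces one auxiliary variable per gate.
Total variables = inputs + gates = 7 + 18 = 25.

25


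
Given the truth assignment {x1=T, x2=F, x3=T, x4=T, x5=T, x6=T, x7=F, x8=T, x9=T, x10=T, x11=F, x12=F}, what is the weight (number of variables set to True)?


The weight is the number of variables assigned True.
True variables: x1, x3, x4, x5, x6, x8, x9, x10.
Weight = 8.

8


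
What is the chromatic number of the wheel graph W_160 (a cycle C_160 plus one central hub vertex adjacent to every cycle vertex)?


W_160 consists of the cycle C_160 together with a hub vertex adjacent to every cycle vertex.
The cycle C_160 needs 2 colors (even cycle -> 2).
The hub is adjacent to every cycle vertex, so it must receive a new color distinct from all of them.
Chromatic number = 2 + 1 = 3.

3


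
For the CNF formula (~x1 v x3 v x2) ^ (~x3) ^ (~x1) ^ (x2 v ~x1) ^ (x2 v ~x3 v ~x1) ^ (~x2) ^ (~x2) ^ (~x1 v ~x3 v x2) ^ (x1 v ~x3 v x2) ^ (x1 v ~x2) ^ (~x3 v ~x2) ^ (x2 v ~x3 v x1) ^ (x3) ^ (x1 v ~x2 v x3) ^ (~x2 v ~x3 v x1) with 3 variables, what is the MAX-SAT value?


Enumerate all 8 truth assignments.
For each, count how many of the 15 clauses are satisfied.
The formula is not fully satisfiable, so the maximum is below 15.
Maximum simultaneously satisfiable clauses = 14.

14


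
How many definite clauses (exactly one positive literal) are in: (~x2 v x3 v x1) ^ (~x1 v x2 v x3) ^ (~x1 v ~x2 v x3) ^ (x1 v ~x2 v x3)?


A definite clause has exactly one positive literal.
Clause 1: 2 positive -> not definite
Clause 2: 2 positive -> not definite
Clause 3: 1 positive -> definite
Clause 4: 2 positive -> not definite
Definite clause count = 1.

1


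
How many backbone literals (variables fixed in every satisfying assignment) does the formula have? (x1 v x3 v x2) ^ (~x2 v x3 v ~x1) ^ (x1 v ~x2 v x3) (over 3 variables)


Find all satisfying assignments: 5 model(s).
Check which variables have the same value in every model.
No variable is fixed across all models.
Backbone size = 0.

0


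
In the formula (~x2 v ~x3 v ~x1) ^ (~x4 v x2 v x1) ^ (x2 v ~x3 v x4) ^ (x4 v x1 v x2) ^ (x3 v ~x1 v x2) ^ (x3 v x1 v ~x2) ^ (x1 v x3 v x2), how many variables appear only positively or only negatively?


A pure literal appears in only one polarity across all clauses.
No pure literals found.
Count = 0.

0


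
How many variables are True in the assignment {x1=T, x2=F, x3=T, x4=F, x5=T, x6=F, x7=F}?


The weight is the number of variables assigned True.
True variables: x1, x3, x5.
Weight = 3.

3


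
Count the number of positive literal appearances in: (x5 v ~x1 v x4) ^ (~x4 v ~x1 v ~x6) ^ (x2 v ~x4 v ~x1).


Scan each clause for unnegated literals.
Clause 1: 2 positive; Clause 2: 0 positive; Clause 3: 1 positive.
Total positive literal occurrences = 3.

3


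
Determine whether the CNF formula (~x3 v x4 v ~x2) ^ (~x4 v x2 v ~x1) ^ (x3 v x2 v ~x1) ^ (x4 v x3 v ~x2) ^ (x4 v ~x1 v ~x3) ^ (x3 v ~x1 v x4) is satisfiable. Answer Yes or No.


Check all 16 possible truth assignments.
Number of satisfying assignments found: 8.
The formula is satisfiable.

Yes


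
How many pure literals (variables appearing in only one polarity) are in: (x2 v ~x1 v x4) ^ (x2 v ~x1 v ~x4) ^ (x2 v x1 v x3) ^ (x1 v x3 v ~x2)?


A pure literal appears in only one polarity across all clauses.
Pure literals: x3 (positive only).
Count = 1.

1


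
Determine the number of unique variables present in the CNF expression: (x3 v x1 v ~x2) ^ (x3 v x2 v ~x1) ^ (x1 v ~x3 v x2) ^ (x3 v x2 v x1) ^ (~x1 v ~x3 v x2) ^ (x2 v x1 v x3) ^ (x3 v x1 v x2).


Identify each distinct variable in the formula.
Variables found: x1, x2, x3.
Total distinct variables = 3.

3


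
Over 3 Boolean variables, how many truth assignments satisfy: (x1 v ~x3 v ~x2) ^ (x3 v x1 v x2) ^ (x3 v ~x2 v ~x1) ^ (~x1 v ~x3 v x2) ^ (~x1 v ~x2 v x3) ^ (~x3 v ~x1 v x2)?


Enumerate all 8 truth assignments over 3 variables.
Test each against every clause.
Satisfying assignments found: 4.

4


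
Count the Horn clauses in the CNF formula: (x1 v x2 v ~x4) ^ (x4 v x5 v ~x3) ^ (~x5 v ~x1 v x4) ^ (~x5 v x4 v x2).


A Horn clause has at most one positive literal.
Clause 1: 2 positive lit(s) -> not Horn
Clause 2: 2 positive lit(s) -> not Horn
Clause 3: 1 positive lit(s) -> Horn
Clause 4: 2 positive lit(s) -> not Horn
Total Horn clauses = 1.

1


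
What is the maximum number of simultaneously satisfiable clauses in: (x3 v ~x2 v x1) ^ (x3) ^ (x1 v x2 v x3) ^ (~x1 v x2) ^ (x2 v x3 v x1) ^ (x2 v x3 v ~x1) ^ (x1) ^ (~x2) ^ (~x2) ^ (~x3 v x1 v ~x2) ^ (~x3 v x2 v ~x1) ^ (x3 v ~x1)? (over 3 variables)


Enumerate all 8 truth assignments.
For each, count how many of the 12 clauses are satisfied.
The formula is not fully satisfiable, so the maximum is below 12.
Maximum simultaneously satisfiable clauses = 11.

11


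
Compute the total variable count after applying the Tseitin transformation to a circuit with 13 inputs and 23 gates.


The Tseitin transformation introduces one auxiliary variable per gate.
Total variables = inputs + gates = 13 + 23 = 36.

36


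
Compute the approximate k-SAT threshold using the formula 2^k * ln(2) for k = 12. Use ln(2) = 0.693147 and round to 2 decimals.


Using the asymptotic formula: threshold ~ 2^k * ln(2).
2^12 = 4096.
4096 * 0.693147 = 2839.13.

2839.13


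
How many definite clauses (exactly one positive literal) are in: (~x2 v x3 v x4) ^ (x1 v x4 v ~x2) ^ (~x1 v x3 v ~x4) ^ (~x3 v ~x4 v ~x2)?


A definite clause has exactly one positive literal.
Clause 1: 2 positive -> not definite
Clause 2: 2 positive -> not definite
Clause 3: 1 positive -> definite
Clause 4: 0 positive -> not definite
Definite clause count = 1.

1


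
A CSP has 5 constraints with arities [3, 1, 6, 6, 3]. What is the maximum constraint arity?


The arities are: 3, 1, 6, 6, 3.
Scan for the maximum value.
Maximum arity = 6.

6


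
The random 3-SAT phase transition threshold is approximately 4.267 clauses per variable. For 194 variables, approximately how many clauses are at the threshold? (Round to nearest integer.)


The 3-SAT phase transition occurs at approximately 4.267 clauses per variable.
m = 4.267 * 194 = 827.798.
Rounded to nearest integer: 828.

828


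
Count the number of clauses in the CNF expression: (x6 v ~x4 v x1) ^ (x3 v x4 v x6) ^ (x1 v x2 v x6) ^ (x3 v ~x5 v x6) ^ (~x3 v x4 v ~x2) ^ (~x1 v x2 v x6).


Each group enclosed in parentheses joined by ^ is one clause.
Counting the conjuncts: 6 clauses.

6


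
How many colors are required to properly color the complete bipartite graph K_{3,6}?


K_{3,6} is bipartite by definition: the two parts are independent sets, with every edge crossing between them.
Color all vertices in one part with color 1 and all vertices in the other part with color 2.
Since the graph has at least one edge, one color does not suffice.
Chromatic number = 2.

2


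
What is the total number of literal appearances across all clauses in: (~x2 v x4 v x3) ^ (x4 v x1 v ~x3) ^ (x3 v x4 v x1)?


Clause lengths: 3, 3, 3.
Sum = 3 + 3 + 3 = 9.

9


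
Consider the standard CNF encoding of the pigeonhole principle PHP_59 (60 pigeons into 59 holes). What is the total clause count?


The PHP encoding has two parts:
1) At-least-one-hole clauses: 60 (one per pigeon, each with 59 literals).
2) At-most-one-pigeon-per-hole clauses: 59 holes * C(60,2) = 59 * 1770 = 104430.
Total clauses = 60 + 104430 = 104490.

104490


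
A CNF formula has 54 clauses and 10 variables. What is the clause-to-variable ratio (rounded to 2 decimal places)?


Clause-to-variable ratio = clauses / variables.
54 / 10 = 5.4.

5.4


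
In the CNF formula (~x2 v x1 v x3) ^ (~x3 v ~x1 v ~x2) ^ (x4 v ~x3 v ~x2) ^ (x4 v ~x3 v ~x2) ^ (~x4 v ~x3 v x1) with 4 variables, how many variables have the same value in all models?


Find all satisfying assignments: 9 model(s).
Check which variables have the same value in every model.
No variable is fixed across all models.
Backbone size = 0.

0


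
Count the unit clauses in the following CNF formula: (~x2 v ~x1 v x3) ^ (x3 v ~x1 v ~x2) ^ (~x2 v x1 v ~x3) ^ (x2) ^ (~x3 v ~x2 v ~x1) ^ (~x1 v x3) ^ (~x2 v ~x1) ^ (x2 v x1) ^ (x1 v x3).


A unit clause contains exactly one literal.
Unit clauses found: (x2).
Count = 1.

1


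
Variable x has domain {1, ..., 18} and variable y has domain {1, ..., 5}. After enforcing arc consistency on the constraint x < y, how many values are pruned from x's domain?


For the constraint x < y, x needs a supporting value in y's domain.
x can be at most 4 (one less than y's maximum).
Valid x values from domain: 4 out of 18.
Pruned = 18 - 4 = 14.

14


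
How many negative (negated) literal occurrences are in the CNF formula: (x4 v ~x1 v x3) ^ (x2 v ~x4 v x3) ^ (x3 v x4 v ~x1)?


Scan each clause for negated literals.
Clause 1: 1 negative; Clause 2: 1 negative; Clause 3: 1 negative.
Total negative literal occurrences = 3.

3


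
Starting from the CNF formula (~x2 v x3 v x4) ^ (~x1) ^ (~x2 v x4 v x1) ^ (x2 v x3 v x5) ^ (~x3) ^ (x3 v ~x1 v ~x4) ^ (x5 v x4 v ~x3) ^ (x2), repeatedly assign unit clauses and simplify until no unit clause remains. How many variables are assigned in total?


Unit propagation repeatedly assigns the literal in any unit clause, then simplifies.
Assignments in order: x1 = F, x3 = F, x2 = T, x4 = T.
No further unit clauses remain.
Total variables assigned = 4.

4


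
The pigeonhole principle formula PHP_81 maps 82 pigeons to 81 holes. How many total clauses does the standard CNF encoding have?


The PHP encoding has two parts:
1) At-least-one-hole clauses: 82 (one per pigeon, each with 81 literals).
2) At-most-one-pigeon-per-hole clauses: 81 holes * C(82,2) = 81 * 3321 = 269001.
Total clauses = 82 + 269001 = 269083.

269083


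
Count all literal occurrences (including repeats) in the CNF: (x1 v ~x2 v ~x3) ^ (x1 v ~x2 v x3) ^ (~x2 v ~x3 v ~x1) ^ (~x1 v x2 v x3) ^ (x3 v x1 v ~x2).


Clause lengths: 3, 3, 3, 3, 3.
Sum = 3 + 3 + 3 + 3 + 3 = 15.

15


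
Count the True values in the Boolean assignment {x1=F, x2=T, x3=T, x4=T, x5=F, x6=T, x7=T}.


The weight is the number of variables assigned True.
True variables: x2, x3, x4, x6, x7.
Weight = 5.

5


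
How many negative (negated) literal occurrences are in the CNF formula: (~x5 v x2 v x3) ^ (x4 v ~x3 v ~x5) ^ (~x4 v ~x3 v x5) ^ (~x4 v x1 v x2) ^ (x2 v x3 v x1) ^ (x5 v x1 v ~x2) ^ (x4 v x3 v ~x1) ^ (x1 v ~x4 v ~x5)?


Scan each clause for negated literals.
Clause 1: 1 negative; Clause 2: 2 negative; Clause 3: 2 negative; Clause 4: 1 negative; Clause 5: 0 negative; Clause 6: 1 negative; Clause 7: 1 negative; Clause 8: 2 negative.
Total negative literal occurrences = 10.

10


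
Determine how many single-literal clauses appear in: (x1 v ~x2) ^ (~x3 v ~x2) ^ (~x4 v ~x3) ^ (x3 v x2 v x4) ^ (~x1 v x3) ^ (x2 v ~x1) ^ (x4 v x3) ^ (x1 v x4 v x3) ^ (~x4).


A unit clause contains exactly one literal.
Unit clauses found: (~x4).
Count = 1.

1


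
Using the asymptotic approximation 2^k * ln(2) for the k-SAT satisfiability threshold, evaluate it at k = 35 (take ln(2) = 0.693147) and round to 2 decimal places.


Using the asymptotic formula: threshold ~ 2^k * ln(2).
2^35 = 34359738368.
34359738368 * 0.693147 = 23816349570.56.

23816349570.56


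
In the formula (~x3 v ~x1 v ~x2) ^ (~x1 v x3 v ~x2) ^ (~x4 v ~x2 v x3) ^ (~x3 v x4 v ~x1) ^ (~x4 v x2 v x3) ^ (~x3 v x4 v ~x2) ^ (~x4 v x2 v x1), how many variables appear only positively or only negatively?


A pure literal appears in only one polarity across all clauses.
No pure literals found.
Count = 0.

0


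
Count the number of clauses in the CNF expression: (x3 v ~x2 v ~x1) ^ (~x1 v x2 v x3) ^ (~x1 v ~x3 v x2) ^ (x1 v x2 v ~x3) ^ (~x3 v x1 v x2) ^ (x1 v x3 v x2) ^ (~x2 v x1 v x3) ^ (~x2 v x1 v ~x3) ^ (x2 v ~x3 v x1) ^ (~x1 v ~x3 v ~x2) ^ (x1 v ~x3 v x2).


Each group enclosed in parentheses joined by ^ is one clause.
Counting the conjuncts: 11 clauses.

11


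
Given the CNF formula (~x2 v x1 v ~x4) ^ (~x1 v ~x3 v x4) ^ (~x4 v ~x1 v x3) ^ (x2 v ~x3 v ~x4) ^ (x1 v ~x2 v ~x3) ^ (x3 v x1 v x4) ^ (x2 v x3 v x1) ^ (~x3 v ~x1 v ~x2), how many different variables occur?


Identify each distinct variable in the formula.
Variables found: x1, x2, x3, x4.
Total distinct variables = 4.

4


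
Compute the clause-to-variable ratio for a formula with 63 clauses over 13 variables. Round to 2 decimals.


Clause-to-variable ratio = clauses / variables.
63 / 13 = 4.85.

4.85


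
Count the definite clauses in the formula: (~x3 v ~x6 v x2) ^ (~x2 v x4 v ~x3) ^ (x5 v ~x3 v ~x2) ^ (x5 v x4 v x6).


A definite clause has exactly one positive literal.
Clause 1: 1 positive -> definite
Clause 2: 1 positive -> definite
Clause 3: 1 positive -> definite
Clause 4: 3 positive -> not definite
Definite clause count = 3.

3
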